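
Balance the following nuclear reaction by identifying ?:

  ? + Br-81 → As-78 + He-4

neutron

Conserve mass number: A + 81 = 78 + 4, so A = 1.
Conserve atomic number: Z + 35 = 33 + 2, so Z = 0.
A = 1 and Z = 0 is n — a neutron.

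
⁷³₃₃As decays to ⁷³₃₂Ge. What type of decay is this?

beta-plus decay or electron capture

ΔA = 73 − 73 = 0; ΔZ = 32 − 33 = -1.
A is unchanged and Z drops by 1 — a proton has become a neutron (β⁺ emission or electron capture).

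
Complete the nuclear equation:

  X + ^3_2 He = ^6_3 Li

Conserve mass number: A + 3 = 6, so A = 3.
Conserve atomic number: Z + 2 = 3, so Z = 1.
A = 3 and Z = 1 is ^3_1 H — a triton.

triton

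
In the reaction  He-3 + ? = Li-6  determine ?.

triton

Conserve mass number: 3 + A = 6, so A = 3.
Conserve atomic number: 2 + Z = 3, so Z = 1.
A = 3 and Z = 1 is H-3 — a triton.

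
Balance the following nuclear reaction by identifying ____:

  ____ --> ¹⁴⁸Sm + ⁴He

Gd-152

Conserve mass number: A = 148 + 4, so A = 152.
Conserve atomic number: Z = 62 + 2, so Z = 64.
Z = 64 is gadolinium, so the species is ¹⁵²Gd.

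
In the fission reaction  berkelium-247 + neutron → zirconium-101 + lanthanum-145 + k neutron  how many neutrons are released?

2

Conserve mass number: 248 = 101 + 145 + k, so k = 248 − 246 = 2.
Check atomic number: 97 = 40 + 57 + 0 = 97. ✓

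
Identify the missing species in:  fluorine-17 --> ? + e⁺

O-17

Conserve mass number: 17 = A + 0, so A = 17.
Conserve atomic number: 9 = Z + 1, so Z = 8.
Z = 8 is oxygen, so the species is oxygen-17.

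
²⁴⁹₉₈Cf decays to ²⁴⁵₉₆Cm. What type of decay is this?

alpha decay

ΔA = 245 − 249 = -4; ΔZ = 96 − 98 = -2.
A drops by 4 and Z drops by 2 — the signature of alpha emission.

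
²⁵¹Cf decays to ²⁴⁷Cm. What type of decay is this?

ΔA = 247 − 251 = -4; ΔZ = 96 − 98 = -2.
A drops by 4 and Z drops by 2 — the signature of alpha emission.

alpha decay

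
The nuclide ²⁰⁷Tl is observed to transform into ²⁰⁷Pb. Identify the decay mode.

beta-minus decay

ΔA = 207 − 207 = 0; ΔZ = 82 − 81 = +1.
A is unchanged and Z rises by 1 — a neutron has become a proton (β⁻ decay).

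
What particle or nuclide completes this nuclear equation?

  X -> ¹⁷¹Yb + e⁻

Conserve mass number: A = 171 + 0, so A = 171.
Conserve atomic number: Z = 70 − 1, so Z = 69.
Z = 69 is thulium, so the species is ¹⁷¹Tm.

Tm-171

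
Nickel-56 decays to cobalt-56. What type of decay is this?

beta-plus decay or electron capture

ΔA = 56 − 56 = 0; ΔZ = 27 − 28 = -1.
A is unchanged and Z drops by 1 — a proton has become a neutron (β⁺ emission or electron capture).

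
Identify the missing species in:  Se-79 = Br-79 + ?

beta-minus particle

Conserve mass number: 79 = 79 + A, so A = 0.
Conserve atomic number: 34 = 35 + Z, so Z = -1.
A = 0 and Z = -1 is e⁻ — a beta-minus particle.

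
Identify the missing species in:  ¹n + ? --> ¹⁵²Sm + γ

Conserve mass number: 1 + A = 152 + 0, so A = 151.
Conserve atomic number: 0 + Z = 62 + 0, so Z = 62.
Z = 62 is samarium, so the species is ¹⁵¹Sm.

Sm-151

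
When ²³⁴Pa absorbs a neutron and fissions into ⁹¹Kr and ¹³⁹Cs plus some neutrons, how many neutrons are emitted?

Conserve mass number: 235 = 91 + 139 + k, so k = 235 − 230 = 5.
Check atomic number: 91 = 36 + 55 + 0 = 91. ✓

5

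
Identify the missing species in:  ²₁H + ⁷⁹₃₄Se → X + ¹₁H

Se-80

Conserve mass number: 2 + 79 = A + 1, so A = 80.
Conserve atomic number: 1 + 34 = Z + 1, so Z = 34.
Z = 34 is selenium, so the species is ⁸⁰₃₄Se.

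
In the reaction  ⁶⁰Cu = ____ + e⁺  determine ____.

Conserve mass number: 60 = A + 0, so A = 60.
Conserve atomic number: 29 = Z + 1, so Z = 28.
Z = 28 is nickel, so the species is ⁶⁰Ni.

Ni-60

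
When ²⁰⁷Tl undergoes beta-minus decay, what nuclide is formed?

Beta-minus decay: mass number changes by +0, atomic number by +1.
A: 207 = 207; Z: 81 + 1 = 82.
Z = 82 is lead, so the daughter is ²⁰⁷Pb.

Pb-207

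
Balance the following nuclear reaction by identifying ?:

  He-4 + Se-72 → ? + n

Conserve mass number: 4 + 72 = A + 1, so A = 75.
Conserve atomic number: 2 + 34 = Z + 0, so Z = 36.
Z = 36 is krypton, so the species is Kr-75.

Kr-75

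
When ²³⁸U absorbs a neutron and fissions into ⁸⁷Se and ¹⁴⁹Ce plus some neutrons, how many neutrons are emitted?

Conserve mass number: 239 = 87 + 149 + k, so k = 239 − 236 = 3.
Check atomic number: 92 = 34 + 58 + 0 = 92. ✓

3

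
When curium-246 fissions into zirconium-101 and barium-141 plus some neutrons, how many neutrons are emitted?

Conserve mass number: 246 = 101 + 141 + k, so k = 246 − 242 = 4.
Check atomic number: 96 = 40 + 56 + 0 = 96. ✓

4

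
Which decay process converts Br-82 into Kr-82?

ΔA = 82 − 82 = 0; ΔZ = 36 − 35 = +1.
A is unchanged and Z rises by 1 — a neutron has become a proton (β⁻ decay).

beta-minus decay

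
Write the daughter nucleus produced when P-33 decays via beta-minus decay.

Beta-minus decay: mass number changes by +0, atomic number by +1.
A: 33 = 33; Z: 15 + 1 = 16.
Z = 16 is sulfur, so the daughter is S-33.

S-33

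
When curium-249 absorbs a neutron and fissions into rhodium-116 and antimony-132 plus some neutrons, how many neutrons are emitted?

2

Conserve mass number: 250 = 116 + 132 + k, so k = 250 − 248 = 2.
Check atomic number: 96 = 45 + 51 + 0 = 96. ✓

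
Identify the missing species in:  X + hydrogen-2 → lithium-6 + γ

Conserve mass number: A + 2 = 6 + 0, so A = 4.
Conserve atomic number: Z + 1 = 3 + 0, so Z = 2.
A = 4 and Z = 2 is helium-4 — an alpha particle.

alpha particle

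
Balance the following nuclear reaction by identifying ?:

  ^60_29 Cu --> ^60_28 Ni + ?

Conserve mass number: 60 = 60 + A, so A = 0.
Conserve atomic number: 29 = 28 + Z, so Z = 1.
A = 0 and Z = 1 is ^0_1 e — a positron.

positron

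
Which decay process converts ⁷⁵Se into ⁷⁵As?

ΔA = 75 − 75 = 0; ΔZ = 33 − 34 = -1.
A is unchanged and Z drops by 1 — a proton has become a neutron (β⁺ emission or electron capture).

beta-plus decay or electron capture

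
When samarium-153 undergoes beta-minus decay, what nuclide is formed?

Beta-minus decay: mass number changes by +0, atomic number by +1.
A: 153 = 153; Z: 62 + 1 = 63.
Z = 63 is europium, so the daughter is europium-153.

Eu-153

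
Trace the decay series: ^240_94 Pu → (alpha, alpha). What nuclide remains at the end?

Start: (A, Z) = (240, 94).
After α: (236, 92).
After α: (232, 90).
Z = 90 is thorium.

Th-232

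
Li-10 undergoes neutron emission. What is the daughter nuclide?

Li-9

Neutron emission: mass number changes by -1, atomic number by +0.
A: 10 − 1 = 9; Z: 3 = 3.
Z = 3 is lithium, so the daughter is Li-9.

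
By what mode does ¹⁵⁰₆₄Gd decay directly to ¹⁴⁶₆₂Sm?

ΔA = 146 − 150 = -4; ΔZ = 62 − 64 = -2.
A drops by 4 and Z drops by 2 — the signature of alpha emission.

alpha decay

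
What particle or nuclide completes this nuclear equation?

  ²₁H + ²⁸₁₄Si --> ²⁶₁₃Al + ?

alpha particle

Conserve mass number: 2 + 28 = 26 + A, so A = 4.
Conserve atomic number: 1 + 14 = 13 + Z, so Z = 2.
A = 4 and Z = 2 is ⁴₂He — an alpha particle.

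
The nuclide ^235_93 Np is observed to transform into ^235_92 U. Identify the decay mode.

beta-plus decay or electron capture

ΔA = 235 − 235 = 0; ΔZ = 92 − 93 = -1.
A is unchanged and Z drops by 1 — a proton has become a neutron (β⁺ emission or electron capture).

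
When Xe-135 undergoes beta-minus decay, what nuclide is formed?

Beta-minus decay: mass number changes by +0, atomic number by +1.
A: 135 = 135; Z: 54 + 1 = 55.
Z = 55 is caesium, so the daughter is Cs-135.

Cs-135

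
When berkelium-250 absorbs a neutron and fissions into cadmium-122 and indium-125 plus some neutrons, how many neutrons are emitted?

Conserve mass number: 251 = 122 + 125 + k, so k = 251 − 247 = 4.
Check atomic number: 97 = 48 + 49 + 0 = 97. ✓

4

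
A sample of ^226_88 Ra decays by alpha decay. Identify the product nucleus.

Alpha decay: mass number changes by -4, atomic number by -2.
A: 226 − 4 = 222; Z: 88 − 2 = 86.
Z = 86 is radon, so the daughter is ^222_86 Rn.

Rn-222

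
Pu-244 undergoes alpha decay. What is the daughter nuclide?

U-240

Alpha decay: mass number changes by -4, atomic number by -2.
A: 244 − 4 = 240; Z: 94 − 2 = 92.
Z = 92 is uranium, so the daughter is U-240.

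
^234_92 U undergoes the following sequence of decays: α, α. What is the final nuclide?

Ra-226

Start: (A, Z) = (234, 92).
After α: (230, 90).
After α: (226, 88).
Z = 88 is radium.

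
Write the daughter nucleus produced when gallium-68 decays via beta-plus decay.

Beta-plus decay: mass number changes by +0, atomic number by -1.
A: 68 = 68; Z: 31 − 1 = 30.
Z = 30 is zinc, so the daughter is zinc-68.

Zn-68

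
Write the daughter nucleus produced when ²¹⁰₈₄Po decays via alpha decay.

Alpha decay: mass number changes by -4, atomic number by -2.
A: 210 − 4 = 206; Z: 84 − 2 = 82.
Z = 82 is lead, so the daughter is ²⁰⁶₈₂Pb.

Pb-206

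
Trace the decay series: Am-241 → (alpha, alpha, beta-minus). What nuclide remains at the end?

Start: (A, Z) = (241, 95).
After α: (237, 93).
After α: (233, 91).
After β⁻: (233, 92).
Z = 92 is uranium.

U-233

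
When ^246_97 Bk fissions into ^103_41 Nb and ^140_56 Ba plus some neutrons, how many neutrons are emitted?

Conserve mass number: 246 = 103 + 140 + k, so k = 246 − 243 = 3.
Check atomic number: 97 = 41 + 56 + 0 = 97. ✓

3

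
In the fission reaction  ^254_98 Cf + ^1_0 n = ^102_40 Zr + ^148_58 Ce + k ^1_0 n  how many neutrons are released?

Conserve mass number: 255 = 102 + 148 + k, so k = 255 − 250 = 5.
Check atomic number: 98 = 40 + 58 + 0 = 98. ✓

5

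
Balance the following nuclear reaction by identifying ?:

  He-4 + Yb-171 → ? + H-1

Conserve mass number: 4 + 171 = A + 1, so A = 174.
Conserve atomic number: 2 + 70 = Z + 1, so Z = 71.
Z = 71 is lutetium, so the species is Lu-174.

Lu-174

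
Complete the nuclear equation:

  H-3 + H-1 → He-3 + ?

Conserve mass number: 3 + 1 = 3 + A, so A = 1.
Conserve atomic number: 1 + 1 = 2 + Z, so Z = 0.
A = 1 and Z = 0 is n — a neutron.

neutron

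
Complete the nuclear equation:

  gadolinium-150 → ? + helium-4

Sm-146

Conserve mass number: 150 = A + 4, so A = 146.
Conserve atomic number: 64 = Z + 2, so Z = 62.
Z = 62 is samarium, so the species is samarium-146.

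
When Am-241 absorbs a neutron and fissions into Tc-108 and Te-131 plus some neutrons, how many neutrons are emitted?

Conserve mass number: 242 = 108 + 131 + k, so k = 242 − 239 = 3.
Check atomic number: 95 = 43 + 52 + 0 = 95. ✓

3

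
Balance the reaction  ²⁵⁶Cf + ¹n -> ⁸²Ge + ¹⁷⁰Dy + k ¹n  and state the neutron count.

Conserve mass number: 257 = 82 + 170 + k, so k = 257 − 252 = 5.
Check atomic number: 98 = 32 + 66 + 0 = 98. ✓

5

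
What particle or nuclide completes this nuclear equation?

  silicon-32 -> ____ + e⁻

Conserve mass number: 32 = A + 0, so A = 32.
Conserve atomic number: 14 = Z − 1, so Z = 15.
Z = 15 is phosphorus, so the species is phosphorus-32.

P-32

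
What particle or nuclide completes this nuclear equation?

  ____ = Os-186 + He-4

Conserve mass number: A = 186 + 4, so A = 190.
Conserve atomic number: Z = 76 + 2, so Z = 78.
Z = 78 is platinum, so the species is Pt-190.

Pt-190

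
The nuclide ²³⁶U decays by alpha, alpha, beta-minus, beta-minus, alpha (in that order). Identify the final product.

Start: (A, Z) = (236, 92).
After α: (232, 90).
After α: (228, 88).
After β⁻: (228, 89).
After β⁻: (228, 90).
After α: (224, 88).
Z = 88 is radium.

Ra-224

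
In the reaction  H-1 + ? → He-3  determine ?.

Conserve mass number: 1 + A = 3, so A = 2.
Conserve atomic number: 1 + Z = 2, so Z = 1.
A = 2 and Z = 1 is H-2 — a deuteron.

deuteron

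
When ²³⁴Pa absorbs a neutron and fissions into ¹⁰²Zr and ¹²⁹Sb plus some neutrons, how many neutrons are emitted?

Conserve mass number: 235 = 102 + 129 + k, so k = 235 − 231 = 4.
Check atomic number: 91 = 40 + 51 + 0 = 91. ✓

4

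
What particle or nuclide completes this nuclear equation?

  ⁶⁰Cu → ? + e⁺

Ni-60

Conserve mass number: 60 = A + 0, so A = 60.
Conserve atomic number: 29 = Z + 1, so Z = 28.
Z = 28 is nickel, so the species is ⁶⁰Ni.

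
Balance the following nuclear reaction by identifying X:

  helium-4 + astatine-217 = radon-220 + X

proton

Conserve mass number: 4 + 217 = 220 + A, so A = 1.
Conserve atomic number: 2 + 85 = 86 + Z, so Z = 1.
A = 1 and Z = 1 is hydrogen-1 — a proton.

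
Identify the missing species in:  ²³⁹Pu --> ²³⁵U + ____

Conserve mass number: 239 = 235 + A, so A = 4.
Conserve atomic number: 94 = 92 + Z, so Z = 2.
A = 4 and Z = 2 is ⁴He — an alpha particle.

alpha particle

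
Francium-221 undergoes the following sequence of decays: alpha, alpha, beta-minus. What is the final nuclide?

Start: (A, Z) = (221, 87).
After α: (217, 85).
After α: (213, 83).
After β⁻: (213, 84).
Z = 84 is polonium.

Po-213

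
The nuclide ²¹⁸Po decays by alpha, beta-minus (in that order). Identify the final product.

Start: (A, Z) = (218, 84).
After α: (214, 82).
After β⁻: (214, 83).
Z = 83 is bismuth.

Bi-214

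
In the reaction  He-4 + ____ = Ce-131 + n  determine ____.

Conserve mass number: 4 + A = 131 + 1, so A = 128.
Conserve atomic number: 2 + Z = 58 + 0, so Z = 56.
Z = 56 is barium, so the species is Ba-128.

Ba-128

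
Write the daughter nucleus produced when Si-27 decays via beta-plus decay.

Al-27

Beta-plus decay: mass number changes by +0, atomic number by -1.
A: 27 = 27; Z: 14 − 1 = 13.
Z = 13 is aluminium, so the daughter is Al-27.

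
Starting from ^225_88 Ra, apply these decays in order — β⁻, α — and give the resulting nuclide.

Start: (A, Z) = (225, 88).
After β⁻: (225, 89).
After α: (221, 87).
Z = 87 is francium.

Fr-221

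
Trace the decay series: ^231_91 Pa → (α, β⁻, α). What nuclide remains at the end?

Ra-223

Start: (A, Z) = (231, 91).
After α: (227, 89).
After β⁻: (227, 90).
After α: (223, 88).
Z = 88 is radium.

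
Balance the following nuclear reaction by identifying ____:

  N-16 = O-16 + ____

Conserve mass number: 16 = 16 + A, so A = 0.
Conserve atomic number: 7 = 8 + Z, so Z = -1.
A = 0 and Z = -1 is e⁻ — a beta-minus particle.

beta-minus particle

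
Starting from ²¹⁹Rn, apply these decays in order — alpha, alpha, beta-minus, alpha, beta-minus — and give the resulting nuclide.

Start: (A, Z) = (219, 86).
After α: (215, 84).
After α: (211, 82).
After β⁻: (211, 83).
After α: (207, 81).
After β⁻: (207, 82).
Z = 82 is lead.

Pb-207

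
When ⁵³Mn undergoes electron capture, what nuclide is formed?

Cr-53

Electron capture: mass number changes by +0, atomic number by -1.
A: 53 = 53; Z: 25 − 1 = 24.
Z = 24 is chromium, so the daughter is ⁵³Cr.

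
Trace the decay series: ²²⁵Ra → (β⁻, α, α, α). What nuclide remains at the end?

Bi-213

Start: (A, Z) = (225, 88).
After β⁻: (225, 89).
After α: (221, 87).
After α: (217, 85).
After α: (213, 83).
Z = 83 is bismuth.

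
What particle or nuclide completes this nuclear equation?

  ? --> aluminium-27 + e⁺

Si-27

Conserve mass number: A = 27 + 0, so A = 27.
Conserve atomic number: Z = 13 + 1, so Z = 14.
Z = 14 is silicon, so the species is silicon-27.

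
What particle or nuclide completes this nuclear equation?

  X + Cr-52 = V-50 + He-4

Conserve mass number: A + 52 = 50 + 4, so A = 2.
Conserve atomic number: Z + 24 = 23 + 2, so Z = 1.
A = 2 and Z = 1 is H-2 — a deuteron.

deuteron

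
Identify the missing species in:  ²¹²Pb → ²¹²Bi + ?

beta-minus particle

Conserve mass number: 212 = 212 + A, so A = 0.
Conserve atomic number: 82 = 83 + Z, so Z = -1.
A = 0 and Z = -1 is e⁻ — a beta-minus particle.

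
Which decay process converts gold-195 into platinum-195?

beta-plus decay or electron capture

ΔA = 195 − 195 = 0; ΔZ = 78 − 79 = -1.
A is unchanged and Z drops by 1 — a proton has become a neutron (β⁺ emission or electron capture).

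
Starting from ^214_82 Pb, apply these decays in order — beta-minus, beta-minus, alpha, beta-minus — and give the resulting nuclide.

Bi-210

Start: (A, Z) = (214, 82).
After β⁻: (214, 83).
After β⁻: (214, 84).
After α: (210, 82).
After β⁻: (210, 83).
Z = 83 is bismuth.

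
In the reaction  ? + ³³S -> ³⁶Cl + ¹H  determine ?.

alpha particle

Conserve mass number: A + 33 = 36 + 1, so A = 4.
Conserve atomic number: Z + 16 = 17 + 1, so Z = 2.
A = 4 and Z = 2 is ⁴He — an alpha particle.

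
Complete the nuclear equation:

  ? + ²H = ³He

proton

Conserve mass number: A + 2 = 3, so A = 1.
Conserve atomic number: Z + 1 = 2, so Z = 1.
A = 1 and Z = 1 is ¹H — a proton.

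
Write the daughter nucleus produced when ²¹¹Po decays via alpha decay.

Alpha decay: mass number changes by -4, atomic number by -2.
A: 211 − 4 = 207; Z: 84 − 2 = 82.
Z = 82 is lead, so the daughter is ²⁰⁷Pb.

Pb-207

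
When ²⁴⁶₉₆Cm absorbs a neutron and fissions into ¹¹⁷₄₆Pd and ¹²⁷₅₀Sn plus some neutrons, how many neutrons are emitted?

3

Conserve mass number: 247 = 117 + 127 + k, so k = 247 − 244 = 3.
Check atomic number: 96 = 46 + 50 + 0 = 96. ✓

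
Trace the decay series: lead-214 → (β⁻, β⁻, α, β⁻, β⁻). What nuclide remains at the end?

Start: (A, Z) = (214, 82).
After β⁻: (214, 83).
After β⁻: (214, 84).
After α: (210, 82).
After β⁻: (210, 83).
After β⁻: (210, 84).
Z = 84 is polonium.

Po-210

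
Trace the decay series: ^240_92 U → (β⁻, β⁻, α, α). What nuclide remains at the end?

Start: (A, Z) = (240, 92).
After β⁻: (240, 93).
After β⁻: (240, 94).
After α: (236, 92).
After α: (232, 90).
Z = 90 is thorium.

Th-232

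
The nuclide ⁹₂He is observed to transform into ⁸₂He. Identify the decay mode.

ΔA = 8 − 9 = -1; ΔZ = 2 − 2 = +0.
A drops by 1 with Z unchanged — a neutron was emitted.

neutron emission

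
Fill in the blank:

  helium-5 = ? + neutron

He-4

Conserve mass number: 5 = A + 1, so A = 4.
Conserve atomic number: 2 = Z + 0, so Z = 2.
A = 4 and Z = 2 is helium-4 — an alpha particle.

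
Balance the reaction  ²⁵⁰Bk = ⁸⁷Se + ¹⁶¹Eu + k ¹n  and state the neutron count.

2

Conserve mass number: 250 = 87 + 161 + k, so k = 250 − 248 = 2.
Check atomic number: 97 = 34 + 63 + 0 = 97. ✓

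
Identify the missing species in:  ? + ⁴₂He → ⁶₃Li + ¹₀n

triton

Conserve mass number: A + 4 = 6 + 1, so A = 3.
Conserve atomic number: Z + 2 = 3 + 0, so Z = 1.
A = 3 and Z = 1 is ³₁H — a triton.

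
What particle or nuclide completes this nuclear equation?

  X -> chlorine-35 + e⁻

S-35

Conserve mass number: A = 35 + 0, so A = 35.
Conserve atomic number: Z = 17 − 1, so Z = 16.
Z = 16 is sulfur, so the species is sulfur-35.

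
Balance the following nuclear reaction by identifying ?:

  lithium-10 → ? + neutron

Li-9

Conserve mass number: 10 = A + 1, so A = 9.
Conserve atomic number: 3 = Z + 0, so Z = 3.
Z = 3 is lithium, so the species is lithium-9.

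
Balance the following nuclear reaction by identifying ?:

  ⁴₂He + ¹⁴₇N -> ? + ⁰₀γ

F-18

Conserve mass number: 4 + 14 = A + 0, so A = 18.
Conserve atomic number: 2 + 7 = Z + 0, so Z = 9.
Z = 9 is fluorine, so the species is ¹⁸₉F.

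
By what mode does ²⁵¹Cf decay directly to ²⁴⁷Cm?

ΔA = 247 − 251 = -4; ΔZ = 96 − 98 = -2.
A drops by 4 and Z drops by 2 — the signature of alpha emission.

alpha decay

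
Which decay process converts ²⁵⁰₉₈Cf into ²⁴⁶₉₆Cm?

alpha decay

ΔA = 246 − 250 = -4; ΔZ = 96 − 98 = -2.
A drops by 4 and Z drops by 2 — the signature of alpha emission.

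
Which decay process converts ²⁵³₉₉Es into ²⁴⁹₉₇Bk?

ΔA = 249 − 253 = -4; ΔZ = 97 − 99 = -2.
A drops by 4 and Z drops by 2 — the signature of alpha emission.

alpha decay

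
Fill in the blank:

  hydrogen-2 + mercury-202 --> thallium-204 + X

gamma ray

Conserve mass number: 2 + 202 = 204 + A, so A = 0.
Conserve atomic number: 1 + 80 = 81 + Z, so Z = 0.
A = 0 and Z = 0 is γ — a gamma ray.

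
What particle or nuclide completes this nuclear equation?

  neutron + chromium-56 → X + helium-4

Conserve mass number: 1 + 56 = A + 4, so A = 53.
Conserve atomic number: 0 + 24 = Z + 2, so Z = 22.
Z = 22 is titanium, so the species is titanium-53.

Ti-53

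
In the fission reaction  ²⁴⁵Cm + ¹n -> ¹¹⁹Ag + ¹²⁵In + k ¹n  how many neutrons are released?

2

Conserve mass number: 246 = 119 + 125 + k, so k = 246 − 244 = 2.
Check atomic number: 96 = 47 + 49 + 0 = 96. ✓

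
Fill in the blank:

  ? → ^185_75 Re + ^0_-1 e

Conserve mass number: A = 185 + 0, so A = 185.
Conserve atomic number: Z = 75 − 1, so Z = 74.
Z = 74 is tungsten, so the species is ^185_74 W.

W-185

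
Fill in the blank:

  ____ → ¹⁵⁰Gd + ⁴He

Conserve mass number: A = 150 + 4, so A = 154.
Conserve atomic number: Z = 64 + 2, so Z = 66.
Z = 66 is dysprosium, so the species is ¹⁵⁴Dy.

Dy-154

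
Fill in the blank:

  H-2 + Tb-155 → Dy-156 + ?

Conserve mass number: 2 + 155 = 156 + A, so A = 1.
Conserve atomic number: 1 + 65 = 66 + Z, so Z = 0.
A = 1 and Z = 0 is n — a neutron.

neutron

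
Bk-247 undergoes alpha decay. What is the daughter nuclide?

Alpha decay: mass number changes by -4, atomic number by -2.
A: 247 − 4 = 243; Z: 97 − 2 = 95.
Z = 95 is americium, so the daughter is Am-243.

Am-243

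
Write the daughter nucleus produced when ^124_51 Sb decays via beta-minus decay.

Te-124

Beta-minus decay: mass number changes by +0, atomic number by +1.
A: 124 = 124; Z: 51 + 1 = 52.
Z = 52 is tellurium, so the daughter is ^124_52 Te.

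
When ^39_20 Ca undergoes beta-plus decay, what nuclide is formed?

Beta-plus decay: mass number changes by +0, atomic number by -1.
A: 39 = 39; Z: 20 − 1 = 19.
Z = 19 is potassium, so the daughter is ^39_19 K.

K-39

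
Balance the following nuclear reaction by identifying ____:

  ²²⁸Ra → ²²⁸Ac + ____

Conserve mass number: 228 = 228 + A, so A = 0.
Conserve atomic number: 88 = 89 + Z, so Z = -1.
A = 0 and Z = -1 is e⁻ — a beta-minus particle.

beta-minus particle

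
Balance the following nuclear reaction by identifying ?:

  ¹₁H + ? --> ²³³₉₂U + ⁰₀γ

Conserve mass number: 1 + A = 233 + 0, so A = 232.
Conserve atomic number: 1 + Z = 92 + 0, so Z = 91.
Z = 91 is protactinium, so the species is ²³²₉₁Pa.

Pa-232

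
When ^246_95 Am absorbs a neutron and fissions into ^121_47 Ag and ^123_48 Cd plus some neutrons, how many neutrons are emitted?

Conserve mass number: 247 = 121 + 123 + k, so k = 247 − 244 = 3.
Check atomic number: 95 = 47 + 48 + 0 = 95. ✓

3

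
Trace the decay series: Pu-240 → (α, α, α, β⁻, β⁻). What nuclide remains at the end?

Th-228

Start: (A, Z) = (240, 94).
After α: (236, 92).
After α: (232, 90).
After α: (228, 88).
After β⁻: (228, 89).
After β⁻: (228, 90).
Z = 90 is thorium.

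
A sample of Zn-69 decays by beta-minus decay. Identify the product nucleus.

Ga-69

Beta-minus decay: mass number changes by +0, atomic number by +1.
A: 69 = 69; Z: 30 + 1 = 31.
Z = 31 is gallium, so the daughter is Ga-69.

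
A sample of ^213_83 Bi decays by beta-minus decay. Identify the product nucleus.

Beta-minus decay: mass number changes by +0, atomic number by +1.
A: 213 = 213; Z: 83 + 1 = 84.
Z = 84 is polonium, so the daughter is ^213_84 Po.

Po-213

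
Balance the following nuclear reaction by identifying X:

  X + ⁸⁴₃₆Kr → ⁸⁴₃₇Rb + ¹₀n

Conserve mass number: A + 84 = 84 + 1, so A = 1.
Conserve atomic number: Z + 36 = 37 + 0, so Z = 1.
A = 1 and Z = 1 is ¹₁H — a proton.

proton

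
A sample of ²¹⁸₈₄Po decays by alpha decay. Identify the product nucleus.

Pb-214

Alpha decay: mass number changes by -4, atomic number by -2.
A: 218 − 4 = 214; Z: 84 − 2 = 82.
Z = 82 is lead, so the daughter is ²¹⁴₈₂Pb.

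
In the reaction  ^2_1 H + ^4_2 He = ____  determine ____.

Li-6

Conserve mass number: 2 + 4 = A, so A = 6.
Conserve atomic number: 1 + 2 = Z, so Z = 3.
Z = 3 is lithium, so the species is ^6_3 Li.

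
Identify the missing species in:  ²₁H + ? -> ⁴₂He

deuteron

Conserve mass number: 2 + A = 4, so A = 2.
Conserve atomic number: 1 + Z = 2, so Z = 1.
A = 2 and Z = 1 is ²₁H — a deuteron.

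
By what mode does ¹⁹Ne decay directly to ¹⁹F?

beta-plus decay or electron capture

ΔA = 19 − 19 = 0; ΔZ = 9 − 10 = -1.
A is unchanged and Z drops by 1 — a proton has become a neutron (β⁺ emission or electron capture).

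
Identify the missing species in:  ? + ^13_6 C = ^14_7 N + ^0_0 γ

Conserve mass number: A + 13 = 14 + 0, so A = 1.
Conserve atomic number: Z + 6 = 7 + 0, so Z = 1.
A = 1 and Z = 1 is ^1_1 H — a proton.

proton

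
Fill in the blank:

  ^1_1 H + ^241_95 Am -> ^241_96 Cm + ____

Conserve mass number: 1 + 241 = 241 + A, so A = 1.
Conserve atomic number: 1 + 95 = 96 + Z, so Z = 0.
A = 1 and Z = 0 is ^1_0 n — a neutron.

neutron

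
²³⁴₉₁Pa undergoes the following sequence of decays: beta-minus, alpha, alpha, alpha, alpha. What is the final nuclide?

Start: (A, Z) = (234, 91).
After β⁻: (234, 92).
After α: (230, 90).
After α: (226, 88).
After α: (222, 86).
After α: (218, 84).
Z = 84 is polonium.

Po-218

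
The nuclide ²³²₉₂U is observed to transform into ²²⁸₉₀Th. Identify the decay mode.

alpha decay

ΔA = 228 − 232 = -4; ΔZ = 90 − 92 = -2.
A drops by 4 and Z drops by 2 — the signature of alpha emission.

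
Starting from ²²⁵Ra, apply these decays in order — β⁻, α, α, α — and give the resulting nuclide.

Bi-213

Start: (A, Z) = (225, 88).
After β⁻: (225, 89).
After α: (221, 87).
After α: (217, 85).
After α: (213, 83).
Z = 83 is bismuth.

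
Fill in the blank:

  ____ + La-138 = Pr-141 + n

Conserve mass number: A + 138 = 141 + 1, so A = 4.
Conserve atomic number: Z + 57 = 59 + 0, so Z = 2.
A = 4 and Z = 2 is He-4 — an alpha particle.

alpha particle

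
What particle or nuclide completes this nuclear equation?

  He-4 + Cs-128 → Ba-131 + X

Conserve mass number: 4 + 128 = 131 + A, so A = 1.
Conserve atomic number: 2 + 55 = 56 + Z, so Z = 1.
A = 1 and Z = 1 is H-1 — a proton.

proton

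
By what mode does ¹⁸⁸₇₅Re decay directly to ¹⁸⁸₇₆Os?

ΔA = 188 − 188 = 0; ΔZ = 76 − 75 = +1.
A is unchanged and Z rises by 1 — a neutron has become a proton (β⁻ decay).

beta-minus decay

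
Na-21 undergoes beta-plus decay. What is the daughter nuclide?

Beta-plus decay: mass number changes by +0, atomic number by -1.
A: 21 = 21; Z: 11 − 1 = 10.
Z = 10 is neon, so the daughter is Ne-21.

Ne-21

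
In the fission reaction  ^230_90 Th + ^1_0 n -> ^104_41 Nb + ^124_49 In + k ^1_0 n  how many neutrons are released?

Conserve mass number: 231 = 104 + 124 + k, so k = 231 − 228 = 3.
Check atomic number: 90 = 41 + 49 + 0 = 90. ✓

3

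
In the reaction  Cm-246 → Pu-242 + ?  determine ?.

Conserve mass number: 246 = 242 + A, so A = 4.
Conserve atomic number: 96 = 94 + Z, so Z = 2.
A = 4 and Z = 2 is He-4 — an alpha particle.

alpha particle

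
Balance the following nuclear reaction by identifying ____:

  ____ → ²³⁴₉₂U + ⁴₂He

Conserve mass number: A = 234 + 4, so A = 238.
Conserve atomic number: Z = 92 + 2, so Z = 94.
Z = 94 is plutonium, so the species is ²³⁸₉₄Pu.

Pu-238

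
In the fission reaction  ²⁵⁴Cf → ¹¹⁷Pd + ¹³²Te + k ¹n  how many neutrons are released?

5

Conserve mass number: 254 = 117 + 132 + k, so k = 254 − 249 = 5.
Check atomic number: 98 = 46 + 52 + 0 = 98. ✓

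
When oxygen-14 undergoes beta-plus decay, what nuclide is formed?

Beta-plus decay: mass number changes by +0, atomic number by -1.
A: 14 = 14; Z: 8 − 1 = 7.
Z = 7 is nitrogen, so the daughter is nitrogen-14.

N-14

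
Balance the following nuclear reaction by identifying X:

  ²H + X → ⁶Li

Conserve mass number: 2 + A = 6, so A = 4.
Conserve atomic number: 1 + Z = 3, so Z = 2.
A = 4 and Z = 2 is ⁴He — an alpha particle.

alpha particle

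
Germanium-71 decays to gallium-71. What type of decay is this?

beta-plus decay or electron capture

ΔA = 71 − 71 = 0; ΔZ = 31 − 32 = -1.
A is unchanged and Z drops by 1 — a proton has become a neutron (β⁺ emission or electron capture).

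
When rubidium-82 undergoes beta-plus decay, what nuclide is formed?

Beta-plus decay: mass number changes by +0, atomic number by -1.
A: 82 = 82; Z: 37 − 1 = 36.
Z = 36 is krypton, so the daughter is krypton-82.

Kr-82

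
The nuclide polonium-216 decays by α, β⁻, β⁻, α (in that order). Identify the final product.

Pb-208

Start: (A, Z) = (216, 84).
After α: (212, 82).
After β⁻: (212, 83).
After β⁻: (212, 84).
After α: (208, 82).
Z = 82 is lead.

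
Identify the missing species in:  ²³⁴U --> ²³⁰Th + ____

alpha particle

Conserve mass number: 234 = 230 + A, so A = 4.
Conserve atomic number: 92 = 90 + Z, so Z = 2.
A = 4 and Z = 2 is ⁴He — an alpha particle.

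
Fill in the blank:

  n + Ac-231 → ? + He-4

Fr-228

Conserve mass number: 1 + 231 = A + 4, so A = 228.
Conserve atomic number: 0 + 89 = Z + 2, so Z = 87.
Z = 87 is francium, so the species is Fr-228.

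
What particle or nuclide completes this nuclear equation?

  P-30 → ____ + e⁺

Si-30

Conserve mass number: 30 = A + 0, so A = 30.
Conserve atomic number: 15 = Z + 1, so Z = 14.
Z = 14 is silicon, so the species is Si-30.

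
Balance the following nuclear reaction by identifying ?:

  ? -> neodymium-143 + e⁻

Conserve mass number: A = 143 + 0, so A = 143.
Conserve atomic number: Z = 60 − 1, so Z = 59.
Z = 59 is praseodymium, so the species is praseodymium-143.

Pr-143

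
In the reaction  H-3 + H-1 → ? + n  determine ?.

He-3

Conserve mass number: 3 + 1 = A + 1, so A = 3.
Conserve atomic number: 1 + 1 = Z + 0, so Z = 2.
Z = 2 is helium, so the species is He-3.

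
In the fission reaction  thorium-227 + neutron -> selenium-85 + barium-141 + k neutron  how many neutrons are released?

2

Conserve mass number: 228 = 85 + 141 + k, so k = 228 − 226 = 2.
Check atomic number: 90 = 34 + 56 + 0 = 90. ✓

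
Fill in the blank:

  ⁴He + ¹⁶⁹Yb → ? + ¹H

Lu-172

Conserve mass number: 4 + 169 = A + 1, so A = 172.
Conserve atomic number: 2 + 70 = Z + 1, so Z = 71.
Z = 71 is lutetium, so the species is ¹⁷²Lu.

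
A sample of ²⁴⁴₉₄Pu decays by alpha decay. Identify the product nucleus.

U-240

Alpha decay: mass number changes by -4, atomic number by -2.
A: 244 − 4 = 240; Z: 94 − 2 = 92.
Z = 92 is uranium, so the daughter is ²⁴⁰₉₂U.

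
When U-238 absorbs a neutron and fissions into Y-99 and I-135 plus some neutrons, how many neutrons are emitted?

Conserve mass number: 239 = 99 + 135 + k, so k = 239 − 234 = 5.
Check atomic number: 92 = 39 + 53 + 0 = 92. ✓

5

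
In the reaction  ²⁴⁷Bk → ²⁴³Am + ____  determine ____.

Conserve mass number: 247 = 243 + A, so A = 4.
Conserve atomic number: 97 = 95 + Z, so Z = 2.
A = 4 and Z = 2 is ⁴He — an alpha particle.

alpha particle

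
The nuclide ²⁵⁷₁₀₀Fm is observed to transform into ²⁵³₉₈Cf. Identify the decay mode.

ΔA = 253 − 257 = -4; ΔZ = 98 − 100 = -2.
A drops by 4 and Z drops by 2 — the signature of alpha emission.

alpha decay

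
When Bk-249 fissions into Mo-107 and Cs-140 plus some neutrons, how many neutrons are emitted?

Conserve mass number: 249 = 107 + 140 + k, so k = 249 − 247 = 2.
Check atomic number: 97 = 42 + 55 + 0 = 97. ✓

2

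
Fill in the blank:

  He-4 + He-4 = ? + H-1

Conserve mass number: 4 + 4 = A + 1, so A = 7.
Conserve atomic number: 2 + 2 = Z + 1, so Z = 3.
Z = 3 is lithium, so the species is Li-7.

Li-7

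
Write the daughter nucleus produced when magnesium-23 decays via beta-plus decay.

Na-23

Beta-plus decay: mass number changes by +0, atomic number by -1.
A: 23 = 23; Z: 12 − 1 = 11.
Z = 11 is sodium, so the daughter is sodium-23.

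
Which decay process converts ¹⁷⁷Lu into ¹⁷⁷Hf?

beta-minus decay

ΔA = 177 − 177 = 0; ΔZ = 72 − 71 = +1.
A is unchanged and Z rises by 1 — a neutron has become a proton (β⁻ decay).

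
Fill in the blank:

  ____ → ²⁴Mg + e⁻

Na-24

Conserve mass number: A = 24 + 0, so A = 24.
Conserve atomic number: Z = 12 − 1, so Z = 11.
Z = 11 is sodium, so the species is ²⁴Na.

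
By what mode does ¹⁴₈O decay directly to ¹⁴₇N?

beta-plus decay or electron capture

ΔA = 14 − 14 = 0; ΔZ = 7 − 8 = -1.
A is unchanged and Z drops by 1 — a proton has become a neutron (β⁺ emission or electron capture).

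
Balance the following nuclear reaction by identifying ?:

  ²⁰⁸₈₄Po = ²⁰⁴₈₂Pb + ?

alpha particle

Conserve mass number: 208 = 204 + A, so A = 4.
Conserve atomic number: 84 = 82 + Z, so Z = 2.
A = 4 and Z = 2 is ⁴₂He — an alpha particle.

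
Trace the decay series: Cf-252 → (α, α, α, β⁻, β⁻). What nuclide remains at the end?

Pu-240

Start: (A, Z) = (252, 98).
After α: (248, 96).
After α: (244, 94).
After α: (240, 92).
After β⁻: (240, 93).
After β⁻: (240, 94).
Z = 94 is plutonium.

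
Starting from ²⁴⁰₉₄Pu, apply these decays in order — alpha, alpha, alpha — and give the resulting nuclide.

Start: (A, Z) = (240, 94).
After α: (236, 92).
After α: (232, 90).
After α: (228, 88).
Z = 88 is radium.

Ra-228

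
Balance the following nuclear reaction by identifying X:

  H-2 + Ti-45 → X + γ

V-47

Conserve mass number: 2 + 45 = A + 0, so A = 47.
Conserve atomic number: 1 + 22 = Z + 0, so Z = 23.
Z = 23 is vanadium, so the species is V-47.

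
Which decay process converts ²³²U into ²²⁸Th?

alpha decay

ΔA = 228 − 232 = -4; ΔZ = 90 − 92 = -2.
A drops by 4 and Z drops by 2 — the signature of alpha emission.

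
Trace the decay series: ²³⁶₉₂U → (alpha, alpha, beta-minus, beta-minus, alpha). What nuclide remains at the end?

Start: (A, Z) = (236, 92).
After α: (232, 90).
After α: (228, 88).
After β⁻: (228, 89).
After β⁻: (228, 90).
After α: (224, 88).
Z = 88 is radium.

Ra-224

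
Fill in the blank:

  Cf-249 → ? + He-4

Cm-245

Conserve mass number: 249 = A + 4, so A = 245.
Conserve atomic number: 98 = Z + 2, so Z = 96.
Z = 96 is curium, so the species is Cm-245.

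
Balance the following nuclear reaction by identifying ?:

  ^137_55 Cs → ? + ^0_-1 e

Ba-137

Conserve mass number: 137 = A + 0, so A = 137.
Conserve atomic number: 55 = Z − 1, so Z = 56.
Z = 56 is barium, so the species is ^137_56 Ba.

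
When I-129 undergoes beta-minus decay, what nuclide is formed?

Beta-minus decay: mass number changes by +0, atomic number by +1.
A: 129 = 129; Z: 53 + 1 = 54.
Z = 54 is xenon, so the daughter is Xe-129.

Xe-129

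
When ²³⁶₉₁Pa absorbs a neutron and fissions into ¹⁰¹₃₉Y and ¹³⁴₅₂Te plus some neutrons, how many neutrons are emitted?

2

Conserve mass number: 237 = 101 + 134 + k, so k = 237 − 235 = 2.
Check atomic number: 91 = 39 + 52 + 0 = 91. ✓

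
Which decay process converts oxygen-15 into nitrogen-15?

ΔA = 15 − 15 = 0; ΔZ = 7 − 8 = -1.
A is unchanged and Z drops by 1 — a proton has become a neutron (β⁺ emission or electron capture).

beta-plus decay or electron capture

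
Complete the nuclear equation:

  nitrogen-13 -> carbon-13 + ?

positron

Conserve mass number: 13 = 13 + A, so A = 0.
Conserve atomic number: 7 = 6 + Z, so Z = 1.
A = 0 and Z = 1 is e⁺ — a positron.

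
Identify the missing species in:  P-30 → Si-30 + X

positron

Conserve mass number: 30 = 30 + A, so A = 0.
Conserve atomic number: 15 = 14 + Z, so Z = 1.
A = 0 and Z = 1 is e⁺ — a positron.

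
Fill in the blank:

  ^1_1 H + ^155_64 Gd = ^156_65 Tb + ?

gamma ray

Conserve mass number: 1 + 155 = 156 + A, so A = 0.
Conserve atomic number: 1 + 64 = 65 + Z, so Z = 0.
A = 0 and Z = 0 is ^0_0 γ — a gamma ray.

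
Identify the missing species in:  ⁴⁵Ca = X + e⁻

Conserve mass number: 45 = A + 0, so A = 45.
Conserve atomic number: 20 = Z − 1, so Z = 21.
Z = 21 is scandium, so the species is ⁴⁵Sc.

Sc-45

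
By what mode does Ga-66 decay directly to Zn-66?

beta-plus decay or electron capture

ΔA = 66 − 66 = 0; ΔZ = 30 − 31 = -1.
A is unchanged and Z drops by 1 — a proton has become a neutron (β⁺ emission or electron capture).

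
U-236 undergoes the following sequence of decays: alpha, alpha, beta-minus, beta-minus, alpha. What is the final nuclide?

Ra-224

Start: (A, Z) = (236, 92).
After α: (232, 90).
After α: (228, 88).
After β⁻: (228, 89).
After β⁻: (228, 90).
After α: (224, 88).
Z = 88 is radium.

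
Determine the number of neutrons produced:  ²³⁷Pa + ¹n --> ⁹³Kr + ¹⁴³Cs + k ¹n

Conserve mass number: 238 = 93 + 143 + k, so k = 238 − 236 = 2.
Check atomic number: 91 = 36 + 55 + 0 = 91. ✓

2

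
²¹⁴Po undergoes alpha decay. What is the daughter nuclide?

Alpha decay: mass number changes by -4, atomic number by -2.
A: 214 − 4 = 210; Z: 84 − 2 = 82.
Z = 82 is lead, so the daughter is ²¹⁰Pb.

Pb-210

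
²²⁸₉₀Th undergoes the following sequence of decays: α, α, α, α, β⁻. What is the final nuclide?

Start: (A, Z) = (228, 90).
After α: (224, 88).
After α: (220, 86).
After α: (216, 84).
After α: (212, 82).
After β⁻: (212, 83).
Z = 83 is bismuth.

Bi-212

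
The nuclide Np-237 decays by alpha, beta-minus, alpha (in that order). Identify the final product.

Start: (A, Z) = (237, 93).
After α: (233, 91).
After β⁻: (233, 92).
After α: (229, 90).
Z = 90 is thorium.

Th-229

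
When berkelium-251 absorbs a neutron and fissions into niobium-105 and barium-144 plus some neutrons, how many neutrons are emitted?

Conserve mass number: 252 = 105 + 144 + k, so k = 252 − 249 = 3.
Check atomic number: 97 = 41 + 56 + 0 = 97. ✓

3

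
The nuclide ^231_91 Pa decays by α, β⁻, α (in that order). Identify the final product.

Ra-223

Start: (A, Z) = (231, 91).
After α: (227, 89).
After β⁻: (227, 90).
After α: (223, 88).
Z = 88 is radium.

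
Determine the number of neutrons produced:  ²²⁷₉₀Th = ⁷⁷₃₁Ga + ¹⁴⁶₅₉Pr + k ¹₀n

Conserve mass number: 227 = 77 + 146 + k, so k = 227 − 223 = 4.
Check atomic number: 90 = 31 + 59 + 0 = 90. ✓

4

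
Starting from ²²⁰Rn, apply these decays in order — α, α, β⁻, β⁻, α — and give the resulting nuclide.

Pb-208

Start: (A, Z) = (220, 86).
After α: (216, 84).
After α: (212, 82).
After β⁻: (212, 83).
After β⁻: (212, 84).
After α: (208, 82).
Z = 82 is lead.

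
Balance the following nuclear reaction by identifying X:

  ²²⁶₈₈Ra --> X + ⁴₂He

Rn-222

Conserve mass number: 226 = A + 4, so A = 222.
Conserve atomic number: 88 = Z + 2, so Z = 86.
Z = 86 is radon, so the species is ²²²₈₆Rn.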